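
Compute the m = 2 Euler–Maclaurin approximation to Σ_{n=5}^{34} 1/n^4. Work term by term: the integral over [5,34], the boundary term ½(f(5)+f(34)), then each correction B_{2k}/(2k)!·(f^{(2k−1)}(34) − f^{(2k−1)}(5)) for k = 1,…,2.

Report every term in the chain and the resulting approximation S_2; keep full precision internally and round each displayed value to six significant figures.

Integral: ∫_5^34 1/x^4 dx = 0.00265819.
Boundary: ½(f(5) + f(34)) = ½(0.00160000 + 7.48315e-07) = 0.000800374.
So far: 0.00345856.
k=1: B_{2}/(2)! × [f^{(1)}(34) − f^{(1)}(5)] = 1/12 × (-8.80370e-08 − (-0.00128000)) = 0.000106659.
After k=1: 0.00356522.
k=2: B_{4}/(4)! × [f^{(3)}(34) − f^{(3)}(5)] = −1/720 × (-2.28470e-09 − (-0.00153600)) = -2.13333e-06.

S_2 ≈ 0.00356309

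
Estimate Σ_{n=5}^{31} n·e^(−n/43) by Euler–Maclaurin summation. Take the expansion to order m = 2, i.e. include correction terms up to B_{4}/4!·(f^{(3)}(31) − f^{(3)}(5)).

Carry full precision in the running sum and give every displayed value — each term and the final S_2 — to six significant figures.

The integral term ∫_5^31 x·e^(−x/43) dx = 290.022.
Boundary: ½(f(5) + f(31)) = ½(4.45113 + 15.0753) = 9.76321.
Running total after boundary: 299.786.
Correction k=1: B_{2}/2! · (f^{(1)}(31) − f^{(1)}(5)) = 1/12 · (0.135712 − 0.786712) = -0.0542500.
Running total after k=1: 299.731.
Correction k=2: B_{4}/4! · (f^{(3)}(31) − f^{(3)}(5)) = −1/720 · (0.000599411 − 0.00138841) = 1.09583e-06.

S_2 ≈ 299.731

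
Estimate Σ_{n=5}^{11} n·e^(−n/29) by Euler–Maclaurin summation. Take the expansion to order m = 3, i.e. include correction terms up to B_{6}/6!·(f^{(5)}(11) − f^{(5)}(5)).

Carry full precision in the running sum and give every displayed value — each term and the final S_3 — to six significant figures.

∫_5^11 x·e^(−x/29) dx evaluates to 36.0215.
½[f(5) + f(11)] = ½[4.20815 + 7.52767] = 5.86791.
Integral + boundary = 41.8894.
k=1: B_{2}/(2)! × [f^{(1)}(11) − f^{(1)}(5)] = 1/12 × (0.424759 − 0.696522) = -0.0226470.
After k=1: 41.8668.
k=2: B_{4}/(4)! × [f^{(3)}(11) − f^{(3)}(5)] = −1/720 × (0.00213249 − 0.00282971) = 9.68356e-07.
After k=2: 41.8668.
k=3: B_{6}/(6)! × [f^{(5)}(11) − f^{(5)}(5)] = 1/30240 × (4.47077e-06 − 5.74460e-06) = -4.21239e-11.

S_3 ≈ 41.8668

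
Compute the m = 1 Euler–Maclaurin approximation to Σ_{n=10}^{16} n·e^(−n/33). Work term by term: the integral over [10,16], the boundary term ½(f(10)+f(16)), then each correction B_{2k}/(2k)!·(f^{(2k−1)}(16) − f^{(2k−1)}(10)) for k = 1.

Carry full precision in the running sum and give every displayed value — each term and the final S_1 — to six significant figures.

∫_10^16 x·e^(−x/33) dx evaluates to 52.3071.
Boundary: ½(f(10) + f(16)) = ½(7.38577 + 9.85265) = 8.61921.
Integral + boundary = 60.9263.
Correction k=1: B_{2}/2! · (f^{(1)}(16) − f^{(1)}(10)) = 1/12 · (0.317225 − 0.514766) = -0.0164617.

S_1 ≈ 60.9099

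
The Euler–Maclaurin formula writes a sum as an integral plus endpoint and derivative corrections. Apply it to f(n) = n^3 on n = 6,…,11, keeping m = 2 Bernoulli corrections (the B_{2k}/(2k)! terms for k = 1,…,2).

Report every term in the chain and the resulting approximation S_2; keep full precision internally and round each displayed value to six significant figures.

S_2 ≈ 4131.00

Integral: ∫_6^11 x^3 dx = 3336.25.
½[f(6) + f(11)] = ½[216.000 + 1331.00] = 773.500.
Running total after boundary: 4109.75.
Correction k=1: B_{2}/2! · (f^{(1)}(11) − f^{(1)}(6)) = 1/12 · (363.000 − 108.000) = 21.2500.
Partial sum through k=1: 4131.00.
Correction k=2: B_{4}/4! · (f^{(3)}(11) − f^{(3)}(6)) = −1/720 · (6.00000 − 6.00000) = 0.00000.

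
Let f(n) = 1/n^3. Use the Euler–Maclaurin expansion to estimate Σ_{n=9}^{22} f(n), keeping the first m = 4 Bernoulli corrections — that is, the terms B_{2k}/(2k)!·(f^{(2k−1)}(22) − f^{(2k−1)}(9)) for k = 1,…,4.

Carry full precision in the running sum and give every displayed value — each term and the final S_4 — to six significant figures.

The integral term ∫_9^22 1/x^3 dx = 0.00513978.
Boundary: ½(f(9) + f(22)) = ½(0.00137174 + 9.39144e-05) = 0.000732828.
So far: 0.00587261.
Order-1 term: 1/12 · (-1.28065e-05 − (-0.000457247)) = 3.70367e-05.
Running total after k=1: 0.00590965.
Order-2 term: −1/720 · (-5.29194e-07 − (-0.000112901)) = -1.56071e-07.
Running total after k=2: 0.00590949.
Order-3 term: 1/30240 · (-4.59218e-08 − (-5.85410e-05)) = 1.93436e-09.
Running total after k=3: 0.00590949.
Order-4 term: −1/1209600 · (-6.83135e-09 − (-5.20365e-05)) = -4.30139e-11.

S_4 ≈ 0.00590949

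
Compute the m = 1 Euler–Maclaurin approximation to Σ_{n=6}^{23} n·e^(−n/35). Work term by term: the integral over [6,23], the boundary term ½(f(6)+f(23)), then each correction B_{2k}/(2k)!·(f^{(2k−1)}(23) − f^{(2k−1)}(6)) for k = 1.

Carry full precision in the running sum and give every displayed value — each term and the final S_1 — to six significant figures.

The integral term ∫_6^23 x·e^(−x/35) dx = 156.721.
Endpoint term: (f(6) + f(23))/2 = (5.05476 + 11.9216)/2 = 8.48818.
Running total after boundary: 165.209.
Order-1 term: 1/12 · (0.177713 − 0.698039) = -0.0433605.

S_1 ≈ 165.165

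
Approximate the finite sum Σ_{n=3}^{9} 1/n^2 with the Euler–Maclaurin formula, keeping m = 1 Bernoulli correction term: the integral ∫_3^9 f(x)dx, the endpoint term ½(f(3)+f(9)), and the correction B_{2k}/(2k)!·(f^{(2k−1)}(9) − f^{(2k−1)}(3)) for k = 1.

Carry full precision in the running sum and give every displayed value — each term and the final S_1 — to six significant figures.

S_1 ≈ 0.289895

∫_3^9 1/x^2 dx evaluates to 0.222222.
Endpoint term: (f(3) + f(9))/2 = (0.111111 + 0.0123457)/2 = 0.0617284.
So far: 0.283951.
Correction k=1: B_{2}/2! · (f^{(1)}(9) − f^{(1)}(3)) = 1/12 · (-0.00274348 − (-0.0740741)) = 0.00594422.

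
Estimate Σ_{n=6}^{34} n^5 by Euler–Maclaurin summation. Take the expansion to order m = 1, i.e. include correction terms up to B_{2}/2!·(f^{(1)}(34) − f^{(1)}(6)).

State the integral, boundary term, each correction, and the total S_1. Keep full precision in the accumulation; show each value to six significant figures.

∫_6^34 x^5 dx evaluates to 2.57460e+08.
½[f(6) + f(34)] = ½[7776.00 + 4.54354e+07] = 2.27216e+07.
So far: 2.80181e+08.
Order-1 term: 1/12 · (6.68168e+06 − 6480.00) = 556267.

S_1 ≈ 2.80737e+08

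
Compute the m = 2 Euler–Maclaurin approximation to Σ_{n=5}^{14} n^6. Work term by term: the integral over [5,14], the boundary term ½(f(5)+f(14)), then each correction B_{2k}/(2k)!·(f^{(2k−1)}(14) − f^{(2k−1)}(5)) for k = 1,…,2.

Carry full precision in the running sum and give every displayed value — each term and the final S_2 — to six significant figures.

Integral: ∫_5^14 x^6 dx = 1.50479e+07.
Endpoint term: (f(5) + f(14))/2 = (15625.0 + 7.52954e+06)/2 = 3.77258e+06.
So far: 1.88205e+07.
Correction k=1: B_{2}/2! · (f^{(1)}(14) − f^{(1)}(5)) = 1/12 · (3.22694e+06 − 18750.0) = 267350.
Running total after k=1: 1.90878e+07.
Correction k=2: B_{4}/4! · (f^{(3)}(14) − f^{(3)}(5)) = −1/720 · (329280 − 15000.0) = -436.500.

S_2 ≈ 1.90874e+07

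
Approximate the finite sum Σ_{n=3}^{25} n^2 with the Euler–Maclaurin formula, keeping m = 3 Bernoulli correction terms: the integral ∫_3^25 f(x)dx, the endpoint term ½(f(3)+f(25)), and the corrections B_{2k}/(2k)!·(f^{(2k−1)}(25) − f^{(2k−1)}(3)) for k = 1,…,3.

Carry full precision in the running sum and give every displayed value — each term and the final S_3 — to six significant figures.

S_3 ≈ 5520.00

Integral: ∫_3^25 x^2 dx = 5199.33.
Endpoint term: (f(3) + f(25))/2 = (9.00000 + 625.000)/2 = 317.000.
Integral + boundary = 5516.33.
k=1: B_{2}/(2)! × [f^{(1)}(25) − f^{(1)}(3)] = 1/12 × (50.0000 − 6.00000) = 3.66667.
After k=1: 5520.00.
k=2: B_{4}/(4)! × [f^{(3)}(25) − f^{(3)}(3)] = −1/720 × (0.00000 − 0.00000) = 0.00000.
After k=2: 5520.00.
k=3: B_{6}/(6)! × [f^{(5)}(25) − f^{(5)}(3)] = 1/30240 × (0.00000 − 0.00000) = 0.00000.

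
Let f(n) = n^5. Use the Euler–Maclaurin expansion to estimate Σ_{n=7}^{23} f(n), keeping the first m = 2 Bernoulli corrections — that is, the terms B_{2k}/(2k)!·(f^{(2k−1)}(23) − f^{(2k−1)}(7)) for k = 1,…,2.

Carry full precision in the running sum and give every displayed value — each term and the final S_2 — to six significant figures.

S_2 ≈ 2.79952e+07

∫_7^23 x^5 dx evaluates to 2.46530e+07.
½[f(7) + f(23)] = ½[16807.0 + 6.43634e+06] = 3.22658e+06.
Running total after boundary: 2.78796e+07.
Correction k=1: B_{2}/2! · (f^{(1)}(23) − f^{(1)}(7)) = 1/12 · (1.39920e+06 − 12005.0) = 115600.
Partial sum through k=1: 2.79952e+07.
Correction k=2: B_{4}/4! · (f^{(3)}(23) − f^{(3)}(7)) = −1/720 · (31740.0 − 2940.00) = -40.0000.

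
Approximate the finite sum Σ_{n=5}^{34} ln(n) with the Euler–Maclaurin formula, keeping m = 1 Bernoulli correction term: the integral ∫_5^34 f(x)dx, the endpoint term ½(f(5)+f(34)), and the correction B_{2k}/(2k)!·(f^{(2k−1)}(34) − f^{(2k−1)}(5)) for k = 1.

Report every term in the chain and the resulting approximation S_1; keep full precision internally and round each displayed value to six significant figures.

S_1 ≈ 85.4028

∫_5^34 ln(x) dx evaluates to 82.8491.
Boundary: ½(f(5) + f(34)) = ½(1.60944 + 3.52636) = 2.56790.
So far: 85.4170.
Correction k=1: B_{2}/2! · (f^{(1)}(34) − f^{(1)}(5)) = 1/12 · (0.0294118 − 0.200000) = -0.0142157.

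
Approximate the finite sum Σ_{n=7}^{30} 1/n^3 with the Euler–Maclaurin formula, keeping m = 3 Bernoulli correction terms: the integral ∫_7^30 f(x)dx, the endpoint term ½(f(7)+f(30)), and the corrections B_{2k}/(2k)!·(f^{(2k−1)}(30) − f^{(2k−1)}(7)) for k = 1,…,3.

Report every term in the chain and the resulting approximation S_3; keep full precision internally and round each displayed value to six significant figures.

Integral: ∫_7^30 1/x^3 dx = 0.00964853.
½[f(7) + f(30)] = ½[0.00291545 + 3.70370e-05] = 0.00147624.
So far: 0.0111248.
Correction k=1: B_{2}/2! · (f^{(1)}(30) − f^{(1)}(7)) = 1/12 · (-3.70370e-06 − (-0.00124948)) = 0.000103815.
Partial sum through k=1: 0.0112286.
Correction k=2: B_{4}/4! · (f^{(3)}(30) − f^{(3)}(7)) = −1/720 · (-8.23045e-08 − (-0.000509992)) = -7.08207e-07.
Partial sum through k=2: 0.0112279.
Correction k=3: B_{6}/6! · (f^{(5)}(30) − f^{(5)}(7)) = 1/30240 · (-3.84088e-09 − (-0.000437136)) = 1.44554e-08.

S_3 ≈ 0.0112279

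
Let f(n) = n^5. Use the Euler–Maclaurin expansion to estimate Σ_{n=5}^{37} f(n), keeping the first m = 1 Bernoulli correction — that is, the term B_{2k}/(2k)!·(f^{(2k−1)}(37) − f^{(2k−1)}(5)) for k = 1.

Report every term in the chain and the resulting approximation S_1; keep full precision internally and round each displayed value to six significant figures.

Integral: ∫_5^37 x^5 dx = 4.27618e+08.
Boundary: ½(f(5) + f(37)) = ½(3125.00 + 6.93440e+07) = 3.46735e+07.
So far: 4.62292e+08.
k=1: B_{2}/(2)! × [f^{(1)}(37) − f^{(1)}(5)] = 1/12 × (9.37080e+06 − 3125.00) = 780640.

S_1 ≈ 4.63073e+08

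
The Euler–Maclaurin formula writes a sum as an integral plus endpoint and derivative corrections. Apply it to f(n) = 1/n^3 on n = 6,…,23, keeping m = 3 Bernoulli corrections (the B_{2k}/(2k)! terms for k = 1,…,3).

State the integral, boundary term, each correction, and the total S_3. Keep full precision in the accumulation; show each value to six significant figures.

Integral: ∫_6^23 1/x^3 dx = 0.0129437.
Endpoint term: (f(6) + f(23))/2 = (0.00462963 + 8.21895e-05)/2 = 0.00235591.
Integral + boundary = 0.0152996.
Correction k=1: B_{2}/2! · (f^{(1)}(23) − f^{(1)}(6)) = 1/12 · (-1.07204e-05 − (-0.00231481)) = 0.000192008.
Partial sum through k=1: 0.0154916.
Correction k=2: B_{4}/4! · (f^{(3)}(23) − f^{(3)}(6)) = −1/720 · (-4.05307e-07 − (-0.00128601)) = -1.78556e-06.
Partial sum through k=2: 0.0154898.
Correction k=3: B_{6}/6! · (f^{(5)}(23) − f^{(5)}(6)) = 1/30240 · (-3.21794e-08 − (-0.00150034)) = 4.96135e-08.

S_3 ≈ 0.0154899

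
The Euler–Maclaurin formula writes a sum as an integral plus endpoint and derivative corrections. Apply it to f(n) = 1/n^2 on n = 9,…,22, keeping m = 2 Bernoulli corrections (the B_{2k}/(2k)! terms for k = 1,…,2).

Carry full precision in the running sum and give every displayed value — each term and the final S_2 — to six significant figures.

S_2 ≈ 0.0730749

The integral term ∫_9^22 1/x^2 dx = 0.0656566.
Endpoint term: (f(9) + f(22))/2 = (0.0123457 + 0.00206612)/2 = 0.00720590.
So far: 0.0728625.
k=1: B_{2}/(2)! × [f^{(1)}(22) − f^{(1)}(9)] = 1/12 × (-0.000187829 − (-0.00274348)) = 0.000212971.
Running total after k=1: 0.0730754.
k=2: B_{4}/(4)! × [f^{(3)}(22) − f^{(3)}(9)] = −1/720 × (-4.65691e-06 − (-0.000406442)) = -5.58035e-07.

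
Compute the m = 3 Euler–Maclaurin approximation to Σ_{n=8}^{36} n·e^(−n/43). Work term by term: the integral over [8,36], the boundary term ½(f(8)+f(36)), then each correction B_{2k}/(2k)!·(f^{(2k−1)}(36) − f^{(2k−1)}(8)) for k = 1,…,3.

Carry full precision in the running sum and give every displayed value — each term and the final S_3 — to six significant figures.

S_3 ≈ 361.149

The integral term ∫_8^36 x·e^(−x/43) dx = 350.086.
½[f(8) + f(36)] = ½[6.64188 + 15.5850] = 11.1134.
Running total after boundary: 361.200.
k=1: B_{2}/(2)! × [f^{(1)}(36) − f^{(1)}(8)] = 1/12 × (0.0704749 − 0.675773) = -0.0504415.
After k=1: 361.149.
k=2: B_{4}/(4)! × [f^{(3)}(36) − f^{(3)}(8)] = −1/720 × (0.000506387 − 0.00126352) = 1.05157e-06.
After k=2: 361.149.
k=3: B_{6}/(6)! × [f^{(5)}(36) − f^{(5)}(8)] = 1/30240 × (5.27127e-07 − 1.16904e-06) = -2.12273e-11.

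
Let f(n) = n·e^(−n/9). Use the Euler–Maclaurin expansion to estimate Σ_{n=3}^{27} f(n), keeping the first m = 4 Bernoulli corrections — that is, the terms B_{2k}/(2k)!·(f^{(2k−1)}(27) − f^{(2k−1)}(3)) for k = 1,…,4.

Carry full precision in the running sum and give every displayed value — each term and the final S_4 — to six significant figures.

The integral term ∫_3^27 x·e^(−x/9) dx = 61.2544.
Endpoint term: (f(3) + f(27))/2 = (2.14959 + 1.34425)/2 = 1.74692.
So far: 63.0013.
k=1: B_{2}/(2)! × [f^{(1)}(27) − f^{(1)}(3)] = 1/12 × (-0.0995741 − 0.477688) = -0.0481051.
Partial sum through k=1: 62.9532.
k=2: B_{4}/(4)! × [f^{(3)}(27) − f^{(3)}(3)] = −1/720 × (0.00000 − 0.0235895) = 3.27632e-05.
Partial sum through k=2: 62.9532.
k=3: B_{6}/(6)! × [f^{(5)}(27) − f^{(5)}(3)] = 1/30240 × (1.51767e-05 − 0.000509650) = -1.63516e-08.
Partial sum through k=3: 62.9532.
k=4: B_{8}/(8)! × [f^{(7)}(27) − f^{(7)}(3)] = −1/1209600 × (3.74733e-07 − 8.98853e-06) = 7.12120e-12.

S_4 ≈ 62.9532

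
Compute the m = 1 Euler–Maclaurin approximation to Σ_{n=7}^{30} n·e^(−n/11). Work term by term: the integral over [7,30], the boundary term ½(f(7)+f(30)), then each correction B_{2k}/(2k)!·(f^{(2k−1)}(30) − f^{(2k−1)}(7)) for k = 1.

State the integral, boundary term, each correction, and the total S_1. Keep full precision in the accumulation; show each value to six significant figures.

S_1 ≈ 78.0978

The integral term ∫_7^30 x·e^(−x/11) dx = 75.2900.
½[f(7) + f(30)] = ½[3.70449 + 1.96192] = 2.83321.
Integral + boundary = 78.1232.
Correction k=1: B_{2}/2! · (f^{(1)}(30) − f^{(1)}(7)) = 1/12 · (-0.112959 − 0.192441) = -0.0254500.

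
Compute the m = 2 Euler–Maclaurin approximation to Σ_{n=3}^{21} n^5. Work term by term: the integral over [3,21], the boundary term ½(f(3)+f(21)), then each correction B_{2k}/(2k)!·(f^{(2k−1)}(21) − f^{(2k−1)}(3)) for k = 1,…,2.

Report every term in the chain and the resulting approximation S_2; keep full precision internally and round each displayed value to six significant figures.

S_2 ≈ 1.64174e+07

The integral term ∫_3^21 x^5 dx = 1.42942e+07.
½[f(3) + f(21)] = ½[243.000 + 4.08410e+06] = 2.04217e+06.
Integral + boundary = 1.63364e+07.
k=1: B_{2}/(2)! × [f^{(1)}(21) − f^{(1)}(3)] = 1/12 × (972405 − 405.000) = 81000.0.
Running total after k=1: 1.64174e+07.
k=2: B_{4}/(4)! × [f^{(3)}(21) − f^{(3)}(3)] = −1/720 × (26460.0 − 540.000) = -36.0000.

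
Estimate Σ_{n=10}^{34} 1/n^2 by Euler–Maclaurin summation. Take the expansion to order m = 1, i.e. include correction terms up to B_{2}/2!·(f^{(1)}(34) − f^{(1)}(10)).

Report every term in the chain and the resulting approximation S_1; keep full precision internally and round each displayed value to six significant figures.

Integral: ∫_10^34 1/x^2 dx = 0.0705882.
Endpoint term: (f(10) + f(34))/2 = (0.0100000 + 0.000865052)/2 = 0.00543253.
So far: 0.0760208.
k=1: B_{2}/(2)! × [f^{(1)}(34) − f^{(1)}(10)] = 1/12 × (-5.08854e-05 − (-0.00200000)) = 0.000162426.

S_1 ≈ 0.0761832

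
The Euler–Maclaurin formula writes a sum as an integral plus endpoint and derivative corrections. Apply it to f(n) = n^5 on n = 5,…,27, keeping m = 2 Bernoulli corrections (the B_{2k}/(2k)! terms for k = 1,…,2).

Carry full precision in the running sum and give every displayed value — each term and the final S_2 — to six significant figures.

S_2 ≈ 7.19646e+07

∫_5^27 x^5 dx evaluates to 6.45675e+07.
Endpoint term: (f(5) + f(27))/2 = (3125.00 + 1.43489e+07)/2 = 7.17602e+06.
So far: 7.17435e+07.
k=1: B_{2}/(2)! × [f^{(1)}(27) − f^{(1)}(5)] = 1/12 × (2.65720e+06 − 3125.00) = 221173.
Partial sum through k=1: 7.19647e+07.
k=2: B_{4}/(4)! × [f^{(3)}(27) − f^{(3)}(5)] = −1/720 × (43740.0 − 1500.00) = -58.6667.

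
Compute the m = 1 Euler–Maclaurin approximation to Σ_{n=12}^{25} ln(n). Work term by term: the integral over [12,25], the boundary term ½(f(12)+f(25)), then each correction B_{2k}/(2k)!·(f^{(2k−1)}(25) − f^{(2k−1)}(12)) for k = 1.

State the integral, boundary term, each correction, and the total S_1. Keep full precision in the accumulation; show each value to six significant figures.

S_1 ≈ 40.5013

Integral: ∫_12^25 ln(x) dx = 37.6530.
½[f(12) + f(25)] = ½[2.48491 + 3.21888] = 2.85189.
So far: 40.5049.
Correction k=1: B_{2}/2! · (f^{(1)}(25) − f^{(1)}(12)) = 1/12 · (0.0400000 − 0.0833333) = -0.00361111.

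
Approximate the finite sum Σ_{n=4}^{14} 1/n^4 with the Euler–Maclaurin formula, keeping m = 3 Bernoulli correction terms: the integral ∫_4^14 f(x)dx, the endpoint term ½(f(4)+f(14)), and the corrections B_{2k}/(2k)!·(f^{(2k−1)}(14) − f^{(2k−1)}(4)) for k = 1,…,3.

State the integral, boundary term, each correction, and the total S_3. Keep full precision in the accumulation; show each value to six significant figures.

The integral term ∫_4^14 1/x^4 dx = 0.00508686.
Endpoint term: (f(4) + f(14))/2 = (0.00390625 + 2.60308e-05)/2 = 0.00196614.
Integral + boundary = 0.00705300.
Order-1 term: 1/12 · (-7.43738e-06 − (-0.00390625)) = 0.000324901.
After k=1: 0.00737790.
Order-2 term: −1/720 · (-1.13837e-06 − (-0.00732422)) = -1.01709e-05.
After k=2: 0.00736773.
Order-3 term: 1/30240 · (-3.25250e-07 − (-0.0256348)) = 8.47700e-07.

S_3 ≈ 0.00736857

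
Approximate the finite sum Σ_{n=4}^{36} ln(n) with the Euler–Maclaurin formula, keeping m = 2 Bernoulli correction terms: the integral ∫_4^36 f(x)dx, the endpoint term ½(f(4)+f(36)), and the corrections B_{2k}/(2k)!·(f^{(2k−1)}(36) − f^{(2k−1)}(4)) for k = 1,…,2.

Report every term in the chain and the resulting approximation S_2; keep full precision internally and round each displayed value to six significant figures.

S_2 ≈ 93.9279

∫_4^36 ln(x) dx evaluates to 91.4615.
Boundary: ½(f(4) + f(36)) = ½(1.38629 + 3.58352) = 2.48491.
Running total after boundary: 93.9464.
Order-1 term: 1/12 · (0.0277778 − 0.250000) = -0.0185185.
Partial sum through k=1: 93.9279.
Order-2 term: −1/720 · (4.28669e-05 − 0.0312500) = 4.33432e-05.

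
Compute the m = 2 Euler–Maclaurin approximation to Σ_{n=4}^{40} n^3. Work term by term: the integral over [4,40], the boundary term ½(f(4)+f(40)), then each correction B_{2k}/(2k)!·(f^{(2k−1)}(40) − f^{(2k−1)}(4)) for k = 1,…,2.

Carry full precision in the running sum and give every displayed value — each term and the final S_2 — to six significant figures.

S_2 ≈ 672364

The integral term ∫_4^40 x^3 dx = 639936.
Endpoint term: (f(4) + f(40))/2 = (64.0000 + 64000.0)/2 = 32032.0.
Integral + boundary = 671968.
Order-1 term: 1/12 · (4800.00 − 48.0000) = 396.000.
Running total after k=1: 672364.
Order-2 term: −1/720 · (6.00000 − 6.00000) = 0.00000.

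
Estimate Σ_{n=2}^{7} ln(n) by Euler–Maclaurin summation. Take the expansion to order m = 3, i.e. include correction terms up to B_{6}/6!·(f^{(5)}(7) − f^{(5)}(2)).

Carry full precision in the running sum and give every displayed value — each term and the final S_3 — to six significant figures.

Integral: ∫_2^7 ln(x) dx = 7.23508.
Endpoint term: (f(2) + f(7))/2 = (0.693147 + 1.94591)/2 = 1.31953.
Integral + boundary = 8.55461.
Order-1 term: 1/12 · (0.142857 − 0.500000) = -0.0297619.
Running total after k=1: 8.52484.
Order-2 term: −1/720 · (0.00583090 − 0.250000) = 0.000339124.
Running total after k=2: 8.52518.
Order-3 term: 1/30240 · (0.00142798 − 0.750000) = -2.47544e-05.

S_3 ≈ 8.52516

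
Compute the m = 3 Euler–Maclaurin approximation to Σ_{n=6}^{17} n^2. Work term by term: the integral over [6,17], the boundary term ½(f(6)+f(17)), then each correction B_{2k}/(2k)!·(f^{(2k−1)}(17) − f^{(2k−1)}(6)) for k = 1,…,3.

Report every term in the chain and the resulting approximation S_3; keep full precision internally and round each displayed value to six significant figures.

S_3 ≈ 1730.00

The integral term ∫_6^17 x^2 dx = 1565.67.
Boundary: ½(f(6) + f(17)) = ½(36.0000 + 289.000) = 162.500.
Integral + boundary = 1728.17.
k=1: B_{2}/(2)! × [f^{(1)}(17) − f^{(1)}(6)] = 1/12 × (34.0000 − 12.0000) = 1.83333.
Partial sum through k=1: 1730.00.
k=2: B_{4}/(4)! × [f^{(3)}(17) − f^{(3)}(6)] = −1/720 × (0.00000 − 0.00000) = 0.00000.
Partial sum through k=2: 1730.00.
k=3: B_{6}/(6)! × [f^{(5)}(17) − f^{(5)}(6)] = 1/30240 × (0.00000 − 0.00000) = 0.00000.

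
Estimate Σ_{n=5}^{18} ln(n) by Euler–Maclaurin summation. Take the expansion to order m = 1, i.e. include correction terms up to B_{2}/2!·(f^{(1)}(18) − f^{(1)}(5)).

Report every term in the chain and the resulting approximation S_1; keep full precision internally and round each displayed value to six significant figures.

S_1 ≈ 33.2174

∫_5^18 ln(x) dx evaluates to 30.9795.
½[f(5) + f(18)] = ½[1.60944 + 2.89037] = 2.24990.
Integral + boundary = 33.2294.
Order-1 term: 1/12 · (0.0555556 − 0.200000) = -0.0120370.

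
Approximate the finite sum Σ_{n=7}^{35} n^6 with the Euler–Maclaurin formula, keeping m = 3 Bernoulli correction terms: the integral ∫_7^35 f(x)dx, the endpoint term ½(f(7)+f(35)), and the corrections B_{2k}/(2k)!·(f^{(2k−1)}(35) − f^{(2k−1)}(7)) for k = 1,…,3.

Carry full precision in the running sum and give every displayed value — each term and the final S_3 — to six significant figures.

S_3 ≈ 1.01366e+10

Integral: ∫_7^35 x^6 dx = 9.19121e+09.
Boundary: ½(f(7) + f(35)) = ½(117649 + 1.83827e+09) = 9.19192e+08.
Integral + boundary = 1.01104e+10.
k=1: B_{2}/(2)! × [f^{(1)}(35) − f^{(1)}(7)] = 1/12 × (3.15131e+08 − 100842) = 2.62525e+07.
After k=1: 1.01367e+10.
k=2: B_{4}/(4)! × [f^{(3)}(35) − f^{(3)}(7)] = −1/720 × (5.14500e+06 − 41160.0) = -7088.67.
After k=2: 1.01366e+10.
k=3: B_{6}/(6)! × [f^{(5)}(35) − f^{(5)}(7)] = 1/30240 × (25200.0 − 5040.00) = 0.666667.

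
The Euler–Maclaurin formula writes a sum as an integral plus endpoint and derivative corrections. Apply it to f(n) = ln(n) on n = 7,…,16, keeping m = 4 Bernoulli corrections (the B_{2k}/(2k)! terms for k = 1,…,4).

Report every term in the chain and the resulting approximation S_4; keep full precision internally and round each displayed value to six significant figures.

The integral term ∫_7^16 ln(x) dx = 21.7400.
Boundary: ½(f(7) + f(16)) = ½(1.94591 + 2.77259) = 2.35925.
Integral + boundary = 24.0993.
Correction k=1: B_{2}/2! · (f^{(1)}(16) − f^{(1)}(7)) = 1/12 · (0.0625000 − 0.142857) = -0.00669643.
After k=1: 24.0926.
Correction k=2: B_{4}/4! · (f^{(3)}(16) − f^{(3)}(7)) = −1/720 · (0.000488281 − 0.00583090) = 7.42031e-06.
After k=2: 24.0926.
Correction k=3: B_{6}/6! · (f^{(5)}(16) − f^{(5)}(7)) = 1/30240 · (2.28882e-05 − 0.00142798) = -4.64646e-08.
After k=3: 24.0926.
Correction k=4: B_{8}/8! · (f^{(7)}(16) − f^{(7)}(7)) = −1/1209600 · (2.68221e-06 − 0.000874271) = 7.20560e-10.

S_4 ≈ 24.0926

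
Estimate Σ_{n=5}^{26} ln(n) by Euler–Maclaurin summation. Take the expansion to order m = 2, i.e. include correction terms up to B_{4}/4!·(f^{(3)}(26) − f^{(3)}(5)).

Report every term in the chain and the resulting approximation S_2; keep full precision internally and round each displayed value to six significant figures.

The integral term ∫_5^26 ln(x) dx = 55.6633.
Boundary: ½(f(5) + f(26)) = ½(1.60944 + 3.25810) = 2.43377.
Integral + boundary = 58.0971.
k=1: B_{2}/(2)! × [f^{(1)}(26) − f^{(1)}(5)] = 1/12 × (0.0384615 − 0.200000) = -0.0134615.
Running total after k=1: 58.0836.
k=2: B_{4}/(4)! × [f^{(3)}(26) − f^{(3)}(5)] = −1/720 × (0.000113792 − 0.0160000) = 2.20642e-05.

S_2 ≈ 58.0836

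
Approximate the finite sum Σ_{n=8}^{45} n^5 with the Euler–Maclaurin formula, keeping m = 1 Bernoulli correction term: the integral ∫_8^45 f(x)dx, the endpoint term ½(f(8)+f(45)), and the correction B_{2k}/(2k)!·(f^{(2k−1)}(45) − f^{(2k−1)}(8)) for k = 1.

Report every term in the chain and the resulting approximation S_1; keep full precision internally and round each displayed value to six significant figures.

S_1 ≈ 1.47790e+09

Integral: ∫_8^45 x^5 dx = 1.38392e+09.
Endpoint term: (f(8) + f(45))/2 = (32768.0 + 1.84528e+08)/2 = 9.22804e+07.
Integral + boundary = 1.47620e+09.
k=1: B_{2}/(2)! × [f^{(1)}(45) − f^{(1)}(8)] = 1/12 × (2.05031e+07 − 20480.0) = 1.70689e+06.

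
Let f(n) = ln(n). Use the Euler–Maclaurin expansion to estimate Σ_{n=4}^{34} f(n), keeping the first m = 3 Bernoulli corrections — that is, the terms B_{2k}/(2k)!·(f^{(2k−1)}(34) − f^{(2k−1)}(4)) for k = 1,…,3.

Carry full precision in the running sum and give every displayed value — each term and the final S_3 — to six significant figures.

S_3 ≈ 86.7891

Integral: ∫_4^34 ln(x) dx = 84.3511.
½[f(4) + f(34)] = ½[1.38629 + 3.52636] = 2.45633.
So far: 86.8074.
k=1: B_{2}/(2)! × [f^{(1)}(34) − f^{(1)}(4)] = 1/12 × (0.0294118 − 0.250000) = -0.0183824.
Running total after k=1: 86.7890.
k=2: B_{4}/(4)! × [f^{(3)}(34) − f^{(3)}(4)] = −1/720 × (5.08854e-05 − 0.0312500) = 4.33321e-05.
Running total after k=2: 86.7891.
k=3: B_{6}/(6)! × [f^{(5)}(34) − f^{(5)}(4)] = 1/30240 × (5.28222e-07 − 0.0234375) = -7.75032e-07.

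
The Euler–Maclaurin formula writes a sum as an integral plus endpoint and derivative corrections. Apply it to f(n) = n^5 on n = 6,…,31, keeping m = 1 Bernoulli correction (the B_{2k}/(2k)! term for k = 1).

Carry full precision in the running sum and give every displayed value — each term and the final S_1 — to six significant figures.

S_1 ≈ 1.62612e+08

Integral: ∫_6^31 x^5 dx = 1.47910e+08.
Endpoint term: (f(6) + f(31))/2 = (7776.00 + 2.86292e+07)/2 = 1.43185e+07.
So far: 1.62228e+08.
Order-1 term: 1/12 · (4.61760e+06 − 6480.00) = 384260.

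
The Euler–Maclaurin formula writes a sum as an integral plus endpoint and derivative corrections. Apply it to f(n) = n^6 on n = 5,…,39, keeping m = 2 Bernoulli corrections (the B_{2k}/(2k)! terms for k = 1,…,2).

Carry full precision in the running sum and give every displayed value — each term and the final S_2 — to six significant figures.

∫_5^39 x^6 dx evaluates to 1.96044e+10.
Boundary: ½(f(5) + f(39)) = ½(15625.0 + 3.51874e+09) = 1.75938e+09.
So far: 2.13638e+10.
Correction k=1: B_{2}/2! · (f^{(1)}(39) − f^{(1)}(5)) = 1/12 · (5.41345e+08 − 18750.0) = 4.51105e+07.
After k=1: 2.14089e+10.
Correction k=2: B_{4}/4! · (f^{(3)}(39) − f^{(3)}(5)) = −1/720 · (7.11828e+06 − 15000.0) = -9865.67.

S_2 ≈ 2.14089e+10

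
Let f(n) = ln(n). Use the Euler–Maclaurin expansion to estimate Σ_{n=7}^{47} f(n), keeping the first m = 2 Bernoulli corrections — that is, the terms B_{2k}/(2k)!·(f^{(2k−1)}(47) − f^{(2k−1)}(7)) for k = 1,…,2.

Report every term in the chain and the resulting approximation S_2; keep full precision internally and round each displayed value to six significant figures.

S_2 ≈ 130.223

∫_7^47 ln(x) dx evaluates to 127.336.
½[f(7) + f(47)] = ½[1.94591 + 3.85015] = 2.89803.
So far: 130.234.
k=1: B_{2}/(2)! × [f^{(1)}(47) − f^{(1)}(7)] = 1/12 × (0.0212766 − 0.142857) = -0.0101317.
Partial sum through k=1: 130.223.
k=2: B_{4}/(4)! × [f^{(3)}(47) − f^{(3)}(7)] = −1/720 × (1.92636e-05 − 0.00583090) = 8.07172e-06.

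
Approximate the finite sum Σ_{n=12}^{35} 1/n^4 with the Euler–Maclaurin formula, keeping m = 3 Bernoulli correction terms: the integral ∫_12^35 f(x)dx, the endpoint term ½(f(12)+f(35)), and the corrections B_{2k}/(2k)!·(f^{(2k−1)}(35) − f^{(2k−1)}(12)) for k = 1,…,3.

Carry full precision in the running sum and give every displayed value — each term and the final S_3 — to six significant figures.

S_3 ≈ 0.000210901

The integral term ∫_12^35 1/x^4 dx = 0.000185127.
Endpoint term: (f(12) + f(35))/2 = (4.82253e-05 + 6.66389e-07)/2 = 2.44458e-05.
Integral + boundary = 0.000209573.
k=1: B_{2}/(2)! × [f^{(1)}(35) − f^{(1)}(12)] = 1/12 × (-7.61587e-08 − (-1.60751e-05)) = 1.33325e-06.
After k=1: 0.000210906.
k=2: B_{4}/(4)! × [f^{(3)}(35) − f^{(3)}(12)] = −1/720 × (-1.86511e-09 − (-3.34898e-06)) = -4.64877e-09.
After k=2: 0.000210901.
k=3: B_{6}/(6)! × [f^{(5)}(35) − f^{(5)}(12)] = 1/30240 × (-8.52623e-11 − (-1.30238e-06)) = 4.30653e-11.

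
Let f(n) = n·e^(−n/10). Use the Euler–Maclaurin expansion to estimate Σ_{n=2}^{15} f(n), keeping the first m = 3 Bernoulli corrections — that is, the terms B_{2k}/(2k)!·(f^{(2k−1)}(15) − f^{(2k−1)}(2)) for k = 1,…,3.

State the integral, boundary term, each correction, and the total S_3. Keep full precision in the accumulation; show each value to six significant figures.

∫_2^15 x·e^(−x/10) dx evaluates to 42.4652.
Boundary: ½(f(2) + f(15)) = ½(1.63746 + 3.34695) = 2.49221.
Running total after boundary: 44.9574.
k=1: B_{2}/(2)! × [f^{(1)}(15) − f^{(1)}(2)] = 1/12 × (-0.111565 − 0.654985) = -0.0638791.
Partial sum through k=1: 44.8935.
k=2: B_{4}/(4)! × [f^{(3)}(15) − f^{(3)}(2)] = −1/720 × (0.00334695 − 0.0229245) = 2.71910e-05.
Partial sum through k=2: 44.8935.
k=3: B_{6}/(6)! × [f^{(5)}(15) − f^{(5)}(2)] = 1/30240 × (7.80956e-05 − 0.000392991) = -1.04132e-08.

S_3 ≈ 44.8935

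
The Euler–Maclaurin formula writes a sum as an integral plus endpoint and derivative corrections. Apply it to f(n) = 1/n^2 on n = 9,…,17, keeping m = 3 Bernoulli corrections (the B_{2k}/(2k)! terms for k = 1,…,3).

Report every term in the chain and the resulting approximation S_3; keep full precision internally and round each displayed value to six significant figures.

S_3 ≈ 0.0603847

The integral term ∫_9^17 1/x^2 dx = 0.0522876.
Endpoint term: (f(9) + f(17))/2 = (0.0123457 + 0.00346021)/2 = 0.00790294.
Integral + boundary = 0.0601905.
Correction k=1: B_{2}/2! · (f^{(1)}(17) − f^{(1)}(9)) = 1/12 · (-0.000407083 − (-0.00274348)) = 0.000194700.
Running total after k=1: 0.0603852.
Correction k=2: B_{4}/4! · (f^{(3)}(17) − f^{(3)}(9)) = −1/720 · (-1.69031e-05 − (-0.000406442)) = -5.41026e-07.
Running total after k=2: 0.0603847.
Correction k=3: B_{6}/6! · (f^{(5)}(17) − f^{(5)}(9)) = 1/30240 · (-1.75465e-06 − (-0.000150534)) = 4.91996e-09.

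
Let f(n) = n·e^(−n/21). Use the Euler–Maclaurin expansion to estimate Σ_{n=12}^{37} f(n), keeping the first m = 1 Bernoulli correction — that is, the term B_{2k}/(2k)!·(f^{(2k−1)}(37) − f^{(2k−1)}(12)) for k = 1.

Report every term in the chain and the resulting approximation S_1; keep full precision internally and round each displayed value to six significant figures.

S_1 ≈ 188.732

The integral term ∫_12^37 x·e^(−x/21) dx = 182.198.
Endpoint term: (f(12) + f(37))/2 = (6.77662 + 6.35355)/2 = 6.56508.
Integral + boundary = 188.763.
Correction k=1: B_{2}/2! · (f^{(1)}(37) − f^{(1)}(12)) = 1/12 · (-0.130832 − 0.242022) = -0.0310712.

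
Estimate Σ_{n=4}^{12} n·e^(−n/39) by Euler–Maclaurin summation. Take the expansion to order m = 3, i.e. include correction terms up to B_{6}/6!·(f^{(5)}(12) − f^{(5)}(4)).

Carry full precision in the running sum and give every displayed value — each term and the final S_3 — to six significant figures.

S_3 ≈ 57.5209

Integral: ∫_4^12 x·e^(−x/39) dx = 51.3301.
½[f(4) + f(12)] = ½[3.61008 + 8.82170] = 6.21589.
Running total after boundary: 57.5460.
k=1: B_{2}/(2)! × [f^{(1)}(12) − f^{(1)}(4)] = 1/12 × (0.508944 − 0.809954) = -0.0250842.
Running total after k=1: 57.5209.
k=2: B_{4}/(4)! × [f^{(3)}(12) − f^{(3)}(4)] = −1/720 × (0.00130127 − 0.00171926) = 5.80546e-07.
Running total after k=2: 57.5209.
k=3: B_{6}/(6)! × [f^{(5)}(12) − f^{(5)}(4)] = 1/30240 × (1.49107e-06 − 1.91059e-06) = -1.38729e-11.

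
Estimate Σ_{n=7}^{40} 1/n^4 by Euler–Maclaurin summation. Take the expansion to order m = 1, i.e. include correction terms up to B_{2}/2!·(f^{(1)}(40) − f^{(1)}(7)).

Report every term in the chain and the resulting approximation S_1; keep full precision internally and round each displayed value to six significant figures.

S_1 ≈ 0.00119488

∫_7^40 1/x^4 dx evaluates to 0.000966609.
Boundary: ½(f(7) + f(40)) = ½(0.000416493 + 3.90625e-07) = 0.000208442.
Running total after boundary: 0.00117505.
Correction k=1: B_{2}/2! · (f^{(1)}(40) − f^{(1)}(7)) = 1/12 · (-3.90625e-08 − (-0.000237996)) = 1.98298e-05.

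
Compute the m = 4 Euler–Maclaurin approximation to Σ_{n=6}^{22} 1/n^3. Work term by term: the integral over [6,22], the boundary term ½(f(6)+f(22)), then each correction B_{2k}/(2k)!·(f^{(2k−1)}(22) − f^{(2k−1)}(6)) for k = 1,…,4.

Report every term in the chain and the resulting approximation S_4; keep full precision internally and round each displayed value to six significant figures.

S_4 ≈ 0.0154077

∫_6^22 1/x^3 dx evaluates to 0.0128558.
½[f(6) + f(22)] = ½[0.00462963 + 9.39144e-05] = 0.00236177.
So far: 0.0152176.
k=1: B_{2}/(2)! × [f^{(1)}(22) − f^{(1)}(6)] = 1/12 × (-1.28065e-05 − (-0.00231481)) = 0.000191834.
Partial sum through k=1: 0.0154094.
k=2: B_{4}/(4)! × [f^{(3)}(22) − f^{(3)}(6)] = −1/720 × (-5.29194e-07 − (-0.00128601)) = -1.78539e-06.
Partial sum through k=2: 0.0154077.
k=3: B_{6}/(6)! × [f^{(5)}(22) − f^{(5)}(6)] = 1/30240 × (-4.59218e-08 − (-0.00150034)) = 4.96130e-08.
Partial sum through k=3: 0.0154077.
k=4: B_{8}/(8)! × [f^{(7)}(22) − f^{(7)}(6)] = −1/1209600 × (-6.83135e-09 − (-0.00300069)) = -2.48072e-09.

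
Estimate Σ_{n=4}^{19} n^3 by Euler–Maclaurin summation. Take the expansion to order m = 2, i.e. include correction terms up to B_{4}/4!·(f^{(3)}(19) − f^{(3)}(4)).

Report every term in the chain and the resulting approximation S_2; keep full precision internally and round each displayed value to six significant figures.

∫_4^19 x^3 dx evaluates to 32516.2.
Boundary: ½(f(4) + f(19)) = ½(64.0000 + 6859.00) = 3461.50.
So far: 35977.8.
Correction k=1: B_{2}/2! · (f^{(1)}(19) − f^{(1)}(4)) = 1/12 · (1083.00 − 48.0000) = 86.2500.
Running total after k=1: 36064.0.
Correction k=2: B_{4}/4! · (f^{(3)}(19) − f^{(3)}(4)) = −1/720 · (6.00000 − 6.00000) = 0.00000.

S_2 ≈ 36064.0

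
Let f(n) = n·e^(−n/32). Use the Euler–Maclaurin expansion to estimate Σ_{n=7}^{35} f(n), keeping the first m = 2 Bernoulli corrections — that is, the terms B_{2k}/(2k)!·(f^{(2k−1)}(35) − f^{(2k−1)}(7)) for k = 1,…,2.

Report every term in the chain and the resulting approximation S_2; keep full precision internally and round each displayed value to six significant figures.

The integral term ∫_7^35 x·e^(−x/32) dx = 284.646.
Boundary: ½(f(7) + f(35)) = ½(5.62466 + 11.7235) = 8.67409.
Running total after boundary: 293.320.
Correction k=1: B_{2}/2! · (f^{(1)}(35) − f^{(1)}(7)) = 1/12 · (-0.0314023 − 0.627752) = -0.0549295.
After k=1: 293.265.
Correction k=2: B_{4}/4! · (f^{(3)}(35) − f^{(3)}(7)) = −1/720 · (0.000623549 − 0.00218242) = 2.16510e-06.

S_2 ≈ 293.265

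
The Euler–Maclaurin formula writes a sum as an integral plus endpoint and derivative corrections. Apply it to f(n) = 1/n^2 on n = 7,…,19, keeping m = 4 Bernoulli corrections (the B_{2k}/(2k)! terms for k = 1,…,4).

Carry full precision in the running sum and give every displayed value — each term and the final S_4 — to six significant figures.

S_4 ≈ 0.102274

The integral term ∫_7^19 1/x^2 dx = 0.0902256.
½[f(7) + f(19)] = ½[0.0204082 + 0.00277008] = 0.0115891.
Running total after boundary: 0.101815.
Correction k=1: B_{2}/2! · (f^{(1)}(19) − f^{(1)}(7)) = 1/12 · (-0.000291588 − (-0.00583090)) = 0.000461610.
Partial sum through k=1: 0.102276.
Correction k=2: B_{4}/4! · (f^{(3)}(19) − f^{(3)}(7)) = −1/720 · (-9.69267e-06 − (-0.00142798)) = -1.96984e-06.
Partial sum through k=2: 0.102274.
Correction k=3: B_{6}/6! · (f^{(5)}(19) − f^{(5)}(7)) = 1/30240 · (-8.05485e-07 − (-0.000874271)) = 2.88845e-08.
Partial sum through k=3: 0.102274.
Correction k=4: B_{8}/8! · (f^{(7)}(19) − f^{(7)}(7)) = −1/1209600 · (-1.24951e-07 − (-0.000999167)) = -8.25928e-10.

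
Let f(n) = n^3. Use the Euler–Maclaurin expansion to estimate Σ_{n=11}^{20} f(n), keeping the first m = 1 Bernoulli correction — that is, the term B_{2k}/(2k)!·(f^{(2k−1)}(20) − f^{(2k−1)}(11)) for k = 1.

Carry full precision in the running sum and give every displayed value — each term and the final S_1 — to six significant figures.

The integral term ∫_11^20 x^3 dx = 36339.8.
½[f(11) + f(20)] = ½[1331.00 + 8000.00] = 4665.50.
So far: 41005.2.
k=1: B_{2}/(2)! × [f^{(1)}(20) − f^{(1)}(11)] = 1/12 × (1200.00 − 363.000) = 69.7500.

S_1 ≈ 41075.0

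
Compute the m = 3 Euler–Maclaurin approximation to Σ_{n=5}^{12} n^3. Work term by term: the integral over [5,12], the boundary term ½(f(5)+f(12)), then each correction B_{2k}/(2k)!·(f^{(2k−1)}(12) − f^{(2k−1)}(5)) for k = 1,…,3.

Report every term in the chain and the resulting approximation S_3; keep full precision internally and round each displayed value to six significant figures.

S_3 ≈ 5984.00

Integral: ∫_5^12 x^3 dx = 5027.75.
Endpoint term: (f(5) + f(12))/2 = (125.000 + 1728.00)/2 = 926.500.
Running total after boundary: 5954.25.
k=1: B_{2}/(2)! × [f^{(1)}(12) − f^{(1)}(5)] = 1/12 × (432.000 − 75.0000) = 29.7500.
Partial sum through k=1: 5984.00.
k=2: B_{4}/(4)! × [f^{(3)}(12) − f^{(3)}(5)] = −1/720 × (6.00000 − 6.00000) = 0.00000.
Partial sum through k=2: 5984.00.
k=3: B_{6}/(6)! × [f^{(5)}(12) − f^{(5)}(5)] = 1/30240 × (0.00000 − 0.00000) = 0.00000.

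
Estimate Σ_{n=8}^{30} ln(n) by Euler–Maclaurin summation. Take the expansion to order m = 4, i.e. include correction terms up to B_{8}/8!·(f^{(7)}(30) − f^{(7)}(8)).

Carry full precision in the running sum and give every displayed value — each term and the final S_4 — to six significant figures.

S_4 ≈ 66.1331

The integral term ∫_8^30 ln(x) dx = 63.4004.
½[f(8) + f(30)] = ½[2.07944 + 3.40120] = 2.74032.
So far: 66.1407.
Order-1 term: 1/12 · (0.0333333 − 0.125000) = -0.00763889.
Partial sum through k=1: 66.1331.
Order-2 term: −1/720 · (7.40741e-05 − 0.00390625) = 5.32247e-06.
Partial sum through k=2: 66.1331.
Order-3 term: 1/30240 · (9.87654e-07 − 0.000732422) = -2.41876e-08.
Partial sum through k=3: 66.1331.
Order-4 term: −1/1209600 · (3.29218e-08 − 0.000343323) = 2.83804e-10.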